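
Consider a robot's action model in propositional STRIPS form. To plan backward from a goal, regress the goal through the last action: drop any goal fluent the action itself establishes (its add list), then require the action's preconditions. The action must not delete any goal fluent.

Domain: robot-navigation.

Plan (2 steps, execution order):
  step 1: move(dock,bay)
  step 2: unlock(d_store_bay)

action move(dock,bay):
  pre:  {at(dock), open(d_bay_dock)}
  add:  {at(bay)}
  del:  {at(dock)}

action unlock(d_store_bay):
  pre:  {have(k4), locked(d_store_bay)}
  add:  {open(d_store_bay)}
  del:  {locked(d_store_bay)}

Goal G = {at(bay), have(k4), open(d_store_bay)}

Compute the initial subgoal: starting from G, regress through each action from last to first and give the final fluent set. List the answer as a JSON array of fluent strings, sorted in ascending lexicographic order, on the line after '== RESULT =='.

Work backward from the goal:
  through step 2 (unlock(d_store_bay)): drop {open(d_store_bay)}, keep {at(bay), have(k4)}, require {have(k4), locked(d_store_bay)}
    → {at(bay), have(k4), locked(d_store_bay)}
  through step 1 (move(dock,bay)): drop {at(bay)}, keep {have(k4), locked(d_store_bay)}, require {at(dock), open(d_bay_dock)}
    → {at(dock), have(k4), locked(d_store_bay), open(d_bay_dock)}

== RESULT ==
["at(dock)", "have(k4)", "locked(d_store_bay)", "open(d_bay_dock)"]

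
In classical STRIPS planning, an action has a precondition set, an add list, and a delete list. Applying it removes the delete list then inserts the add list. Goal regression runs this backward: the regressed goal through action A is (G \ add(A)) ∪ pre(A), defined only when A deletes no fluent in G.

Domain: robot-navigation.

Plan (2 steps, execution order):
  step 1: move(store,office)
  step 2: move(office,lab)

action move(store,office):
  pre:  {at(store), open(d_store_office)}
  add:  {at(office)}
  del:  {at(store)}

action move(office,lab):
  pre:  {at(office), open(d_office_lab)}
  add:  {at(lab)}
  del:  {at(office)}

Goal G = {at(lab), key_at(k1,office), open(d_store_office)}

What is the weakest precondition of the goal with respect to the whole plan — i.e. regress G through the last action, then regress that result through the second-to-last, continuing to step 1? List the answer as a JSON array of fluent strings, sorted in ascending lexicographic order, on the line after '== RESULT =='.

Regress step by step:
  through step 2 (move(office,lab)): drop {at(lab)}, keep {key_at(k1,office), open(d_store_office)}, require {at(office), open(d_office_lab)}
    → {at(office), key_at(k1,office), open(d_office_lab), open(d_store_office)}
  through step 1 (move(store,office)): drop {at(office)}, keep {key_at(k1,office), open(d_office_lab), open(d_store_office)}, require {at(store), open(d_store_office)}
    → {at(store), key_at(k1,office), open(d_office_lab), open(d_store_office)}

== RESULT ==
["at(store)", "key_at(k1,office)", "open(d_office_lab)", "open(d_store_office)"]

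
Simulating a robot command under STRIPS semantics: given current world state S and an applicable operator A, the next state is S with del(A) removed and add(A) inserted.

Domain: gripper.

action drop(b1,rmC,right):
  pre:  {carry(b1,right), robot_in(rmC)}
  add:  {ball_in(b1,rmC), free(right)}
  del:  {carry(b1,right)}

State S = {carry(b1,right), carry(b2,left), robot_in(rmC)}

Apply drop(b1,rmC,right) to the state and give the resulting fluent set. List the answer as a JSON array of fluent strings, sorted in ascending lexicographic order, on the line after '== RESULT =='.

Progress:
  pre ⊆ S: {carry(b1,right), robot_in(rmC)} ⊆ S  — applicable
  S \ del = {carry(b2,left), robot_in(rmC)}
  ∪ add   = {ball_in(b1,rmC), carry(b2,left), free(right), robot_in(rmC)}

== RESULT ==
["ball_in(b1,rmC)", "carry(b2,left)", "free(right)", "robot_in(rmC)"]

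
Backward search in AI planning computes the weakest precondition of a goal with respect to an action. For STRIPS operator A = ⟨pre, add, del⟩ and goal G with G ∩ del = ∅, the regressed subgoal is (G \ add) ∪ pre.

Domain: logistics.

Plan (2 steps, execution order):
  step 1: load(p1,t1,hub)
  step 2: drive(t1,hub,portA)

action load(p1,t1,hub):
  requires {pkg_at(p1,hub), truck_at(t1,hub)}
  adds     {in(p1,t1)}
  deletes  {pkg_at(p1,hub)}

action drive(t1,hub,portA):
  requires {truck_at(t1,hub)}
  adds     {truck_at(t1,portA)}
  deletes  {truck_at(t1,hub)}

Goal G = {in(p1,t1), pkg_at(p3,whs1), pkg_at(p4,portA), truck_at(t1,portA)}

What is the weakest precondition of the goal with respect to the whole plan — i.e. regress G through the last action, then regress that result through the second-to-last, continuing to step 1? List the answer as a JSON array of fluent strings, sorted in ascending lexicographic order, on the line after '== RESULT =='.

Regress step by step:
  through step 2 (drive(t1,hub,portA)): drop {truck_at(t1,portA)}, keep {in(p1,t1), pkg_at(p3,whs1), pkg_at(p4,portA)}, require {truck_at(t1,hub)}
    → {in(p1,t1), pkg_at(p3,whs1), pkg_at(p4,portA), truck_at(t1,hub)}
  through step 1 (load(p1,t1,hub)): drop {in(p1,t1)}, keep {pkg_at(p3,whs1), pkg_at(p4,portA), truck_at(t1,hub)}, require {pkg_at(p1,hub), truck_at(t1,hub)}
    → {pkg_at(p1,hub), pkg_at(p3,whs1), pkg_at(p4,portA), truck_at(t1,hub)}

== RESULT ==
["pkg_at(p1,hub)", "pkg_at(p3,whs1)", "pkg_at(p4,portA)", "truck_at(t1,hub)"]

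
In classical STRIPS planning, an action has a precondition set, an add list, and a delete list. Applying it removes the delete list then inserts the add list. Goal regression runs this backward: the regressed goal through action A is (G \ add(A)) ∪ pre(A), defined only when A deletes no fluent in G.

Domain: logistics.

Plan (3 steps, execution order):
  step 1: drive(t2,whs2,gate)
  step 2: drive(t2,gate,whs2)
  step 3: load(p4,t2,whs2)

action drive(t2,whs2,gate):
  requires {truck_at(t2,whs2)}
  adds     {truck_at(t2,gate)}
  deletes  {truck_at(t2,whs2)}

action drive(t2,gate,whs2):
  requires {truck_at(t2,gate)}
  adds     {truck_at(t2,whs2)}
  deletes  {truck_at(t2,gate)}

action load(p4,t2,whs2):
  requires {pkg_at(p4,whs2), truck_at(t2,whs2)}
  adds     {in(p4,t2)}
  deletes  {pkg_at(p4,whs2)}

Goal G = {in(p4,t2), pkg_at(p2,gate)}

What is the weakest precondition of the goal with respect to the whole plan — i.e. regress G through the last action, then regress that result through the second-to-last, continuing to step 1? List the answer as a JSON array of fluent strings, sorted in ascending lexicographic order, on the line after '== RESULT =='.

Regress step by step:
  through step 3 (load(p4,t2,whs2)): drop {in(p4,t2)}, keep {pkg_at(p2,gate)}, require {pkg_at(p4,whs2), truck_at(t2,whs2)}
    → {pkg_at(p2,gate), pkg_at(p4,whs2), truck_at(t2,whs2)}
  through step 2 (drive(t2,gate,whs2)): drop {truck_at(t2,whs2)}, keep {pkg_at(p2,gate), pkg_at(p4,whs2)}, require {truck_at(t2,gate)}
    → {pkg_at(p2,gate), pkg_at(p4,whs2), truck_at(t2,gate)}
  through step 1 (drive(t2,whs2,gate)): drop {truck_at(t2,gate)}, keep {pkg_at(p2,gate), pkg_at(p4,whs2)}, require {truck_at(t2,whs2)}
    → {pkg_at(p2,gate), pkg_at(p4,whs2), truck_at(t2,whs2)}

== RESULT ==
["pkg_at(p2,gate)", "pkg_at(p4,whs2)", "truck_at(t2,whs2)"]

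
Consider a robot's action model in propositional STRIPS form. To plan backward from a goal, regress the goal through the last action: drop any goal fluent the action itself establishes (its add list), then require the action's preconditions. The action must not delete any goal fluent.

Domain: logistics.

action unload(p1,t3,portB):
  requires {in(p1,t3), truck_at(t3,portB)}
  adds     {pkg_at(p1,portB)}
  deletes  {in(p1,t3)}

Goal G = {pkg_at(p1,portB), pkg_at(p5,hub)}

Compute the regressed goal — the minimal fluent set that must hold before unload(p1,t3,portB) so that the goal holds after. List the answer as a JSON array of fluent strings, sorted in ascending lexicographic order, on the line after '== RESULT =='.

Compute (G \ add) ∪ pre:
  G ∩ del = {}  (empty — regression defined)
  G \ add = {pkg_at(p1,portB), pkg_at(p5,hub)} \ {pkg_at(p1,portB)} = {pkg_at(p5,hub)}
  ∪ pre   = {pkg_at(p5,hub)} ∪ {in(p1,t3), truck_at(t3,portB)}
          = {in(p1,t3), pkg_at(p5,hub), truck_at(t3,portB)}

== RESULT ==
["in(p1,t3)", "pkg_at(p5,hub)", "truck_at(t3,portB)"]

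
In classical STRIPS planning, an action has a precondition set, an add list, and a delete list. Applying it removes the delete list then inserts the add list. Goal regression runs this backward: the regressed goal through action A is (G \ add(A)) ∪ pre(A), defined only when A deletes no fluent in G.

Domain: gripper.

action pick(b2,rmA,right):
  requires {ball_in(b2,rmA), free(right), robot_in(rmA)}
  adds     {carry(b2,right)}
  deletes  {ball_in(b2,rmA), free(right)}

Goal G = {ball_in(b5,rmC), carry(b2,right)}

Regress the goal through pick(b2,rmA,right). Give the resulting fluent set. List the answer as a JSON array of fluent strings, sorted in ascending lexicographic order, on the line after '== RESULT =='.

Regress:
  G ∩ del = {}  (empty — regression defined)
  G \ add = {ball_in(b5,rmC), carry(b2,right)} \ {carry(b2,right)} = {ball_in(b5,rmC)}
  ∪ pre   = {ball_in(b5,rmC)} ∪ {ball_in(b2,rmA), free(right), robot_in(rmA)}
          = {ball_in(b2,rmA), ball_in(b5,rmC), free(right), robot_in(rmA)}

== RESULT ==
["ball_in(b2,rmA)", "ball_in(b5,rmC)", "free(right)", "robot_in(rmA)"]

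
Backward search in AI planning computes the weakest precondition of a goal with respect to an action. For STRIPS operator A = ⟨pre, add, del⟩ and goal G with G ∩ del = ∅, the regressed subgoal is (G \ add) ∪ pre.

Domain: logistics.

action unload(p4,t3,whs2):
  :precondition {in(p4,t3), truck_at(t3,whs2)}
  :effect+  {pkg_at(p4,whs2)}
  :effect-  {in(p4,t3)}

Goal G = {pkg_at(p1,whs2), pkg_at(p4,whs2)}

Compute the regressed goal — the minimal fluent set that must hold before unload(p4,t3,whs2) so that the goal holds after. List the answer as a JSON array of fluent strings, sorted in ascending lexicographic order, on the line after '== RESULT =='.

Regress:
  G ∩ del = {}  (empty — regression defined)
  G \ add = {pkg_at(p1,whs2), pkg_at(p4,whs2)} \ {pkg_at(p4,whs2)} = {pkg_at(p1,whs2)}
  ∪ pre   = {pkg_at(p1,whs2)} ∪ {in(p4,t3), truck_at(t3,whs2)}
          = {in(p4,t3), pkg_at(p1,whs2), truck_at(t3,whs2)}

== RESULT ==
["in(p4,t3)", "pkg_at(p1,whs2)", "truck_at(t3,whs2)"]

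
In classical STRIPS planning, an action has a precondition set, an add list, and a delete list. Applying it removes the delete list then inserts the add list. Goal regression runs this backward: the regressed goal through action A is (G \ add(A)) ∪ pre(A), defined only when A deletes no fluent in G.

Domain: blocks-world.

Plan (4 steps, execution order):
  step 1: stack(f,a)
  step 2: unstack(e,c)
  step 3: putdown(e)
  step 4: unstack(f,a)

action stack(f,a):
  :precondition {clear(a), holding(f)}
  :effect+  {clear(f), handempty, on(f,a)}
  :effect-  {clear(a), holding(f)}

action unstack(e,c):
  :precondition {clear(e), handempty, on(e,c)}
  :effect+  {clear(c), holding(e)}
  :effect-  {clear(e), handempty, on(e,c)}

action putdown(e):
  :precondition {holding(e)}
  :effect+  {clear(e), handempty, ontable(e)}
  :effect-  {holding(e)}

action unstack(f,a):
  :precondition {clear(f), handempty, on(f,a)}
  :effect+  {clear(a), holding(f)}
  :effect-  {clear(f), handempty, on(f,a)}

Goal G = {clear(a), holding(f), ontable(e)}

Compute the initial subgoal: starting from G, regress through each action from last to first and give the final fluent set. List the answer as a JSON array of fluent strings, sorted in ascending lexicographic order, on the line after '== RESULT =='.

Regress step by step:
  through step 4 (unstack(f,a)): drop {clear(a), holding(f)}, keep {ontable(e)}, require {clear(f), handempty, on(f,a)}
    → {clear(f), handempty, on(f,a), ontable(e)}
  through step 3 (putdown(e)): drop {handempty, ontable(e)}, keep {clear(f), on(f,a)}, require {holding(e)}
    → {clear(f), holding(e), on(f,a)}
  through step 2 (unstack(e,c)): drop {holding(e)}, keep {clear(f), on(f,a)}, require {clear(e), handempty, on(e,c)}
    → {clear(e), clear(f), handempty, on(e,c), on(f,a)}
  through step 1 (stack(f,a)): drop {clear(f), handempty, on(f,a)}, keep {clear(e), on(e,c)}, require {clear(a), holding(f)}
    → {clear(a), clear(e), holding(f), on(e,c)}

== RESULT ==
["clear(a)", "clear(e)", "holding(f)", "on(e,c)"]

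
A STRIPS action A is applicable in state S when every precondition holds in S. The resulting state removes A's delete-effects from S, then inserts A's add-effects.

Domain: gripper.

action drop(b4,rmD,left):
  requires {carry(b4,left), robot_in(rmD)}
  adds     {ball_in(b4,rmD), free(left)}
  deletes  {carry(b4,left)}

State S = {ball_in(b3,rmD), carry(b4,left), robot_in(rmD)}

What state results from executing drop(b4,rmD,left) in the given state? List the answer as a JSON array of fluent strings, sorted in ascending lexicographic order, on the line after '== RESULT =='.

Progress:
  pre ⊆ S: {carry(b4,left), robot_in(rmD)} ⊆ S  — applicable
  S \ del = {ball_in(b3,rmD), robot_in(rmD)}
  ∪ add   = {ball_in(b3,rmD), ball_in(b4,rmD), free(left), robot_in(rmD)}

== RESULT ==
["ball_in(b3,rmD)", "ball_in(b4,rmD)", "free(left)", "robot_in(rmD)"]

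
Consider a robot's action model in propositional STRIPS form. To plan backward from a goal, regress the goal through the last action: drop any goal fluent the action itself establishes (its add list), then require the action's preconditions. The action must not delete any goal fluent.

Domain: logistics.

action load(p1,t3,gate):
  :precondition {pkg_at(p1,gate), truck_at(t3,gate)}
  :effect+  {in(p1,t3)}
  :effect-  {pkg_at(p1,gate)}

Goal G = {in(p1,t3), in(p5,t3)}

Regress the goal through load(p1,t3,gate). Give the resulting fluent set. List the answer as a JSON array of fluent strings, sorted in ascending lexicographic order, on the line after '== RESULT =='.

Compute (G \ add) ∪ pre:
  G ∩ del = {}  (empty — regression defined)
  G \ add = {in(p1,t3), in(p5,t3)} \ {in(p1,t3)} = {in(p5,t3)}
  ∪ pre   = {in(p5,t3)} ∪ {pkg_at(p1,gate), truck_at(t3,gate)}
          = {in(p5,t3), pkg_at(p1,gate), truck_at(t3,gate)}

== RESULT ==
["in(p5,t3)", "pkg_at(p1,gate)", "truck_at(t3,gate)"]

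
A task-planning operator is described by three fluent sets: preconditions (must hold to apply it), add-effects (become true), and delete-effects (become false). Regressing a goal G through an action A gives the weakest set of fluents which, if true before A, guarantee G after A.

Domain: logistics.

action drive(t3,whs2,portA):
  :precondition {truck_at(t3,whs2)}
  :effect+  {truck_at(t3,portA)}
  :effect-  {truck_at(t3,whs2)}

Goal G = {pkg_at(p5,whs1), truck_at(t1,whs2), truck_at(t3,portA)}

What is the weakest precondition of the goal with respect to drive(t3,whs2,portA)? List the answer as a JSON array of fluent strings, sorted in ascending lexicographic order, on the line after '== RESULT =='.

Compute (G \ add) ∪ pre:
  G ∩ del = {}  (empty — regression defined)
  G \ add = {pkg_at(p5,whs1), truck_at(t1,whs2), truck_at(t3,portA)} \ {truck_at(t3,portA)} = {pkg_at(p5,whs1), truck_at(t1,whs2)}
  ∪ pre   = {pkg_at(p5,whs1), truck_at(t1,whs2)} ∪ {truck_at(t3,whs2)}
          = {pkg_at(p5,whs1), truck_at(t1,whs2), truck_at(t3,whs2)}

== RESULT ==
["pkg_at(p5,whs1)", "truck_at(t1,whs2)", "truck_at(t3,whs2)"]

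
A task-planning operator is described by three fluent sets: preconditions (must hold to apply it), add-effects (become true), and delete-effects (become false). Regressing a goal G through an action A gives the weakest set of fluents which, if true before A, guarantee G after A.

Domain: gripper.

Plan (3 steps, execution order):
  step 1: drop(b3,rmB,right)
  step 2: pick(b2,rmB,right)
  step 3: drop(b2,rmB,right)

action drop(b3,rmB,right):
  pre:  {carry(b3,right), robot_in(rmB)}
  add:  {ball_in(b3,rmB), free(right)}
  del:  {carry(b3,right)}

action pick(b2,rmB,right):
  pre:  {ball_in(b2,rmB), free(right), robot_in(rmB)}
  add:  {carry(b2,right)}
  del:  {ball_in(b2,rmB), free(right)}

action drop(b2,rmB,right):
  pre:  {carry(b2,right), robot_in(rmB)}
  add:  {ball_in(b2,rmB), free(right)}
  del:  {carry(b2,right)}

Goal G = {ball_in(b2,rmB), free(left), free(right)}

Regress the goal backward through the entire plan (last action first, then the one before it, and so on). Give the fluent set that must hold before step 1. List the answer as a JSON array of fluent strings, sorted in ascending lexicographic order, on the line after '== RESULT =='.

Work backward from the goal:
  through step 3 (drop(b2,rmB,right)): drop {ball_in(b2,rmB), free(right)}, keep {free(left)}, require {carry(b2,right), robot_in(rmB)}
    → {carry(b2,right), free(left), robot_in(rmB)}
  through step 2 (pick(b2,rmB,right)): drop {carry(b2,right)}, keep {free(left), robot_in(rmB)}, require {ball_in(b2,rmB), free(right), robot_in(rmB)}
    → {ball_in(b2,rmB), free(left), free(right), robot_in(rmB)}
  through step 1 (drop(b3,rmB,right)): drop {free(right)}, keep {ball_in(b2,rmB), free(left), robot_in(rmB)}, require {carry(b3,right), robot_in(rmB)}
    → {ball_in(b2,rmB), carry(b3,right), free(left), robot_in(rmB)}

== RESULT ==
["ball_in(b2,rmB)", "carry(b3,right)", "free(left)", "robot_in(rmB)"]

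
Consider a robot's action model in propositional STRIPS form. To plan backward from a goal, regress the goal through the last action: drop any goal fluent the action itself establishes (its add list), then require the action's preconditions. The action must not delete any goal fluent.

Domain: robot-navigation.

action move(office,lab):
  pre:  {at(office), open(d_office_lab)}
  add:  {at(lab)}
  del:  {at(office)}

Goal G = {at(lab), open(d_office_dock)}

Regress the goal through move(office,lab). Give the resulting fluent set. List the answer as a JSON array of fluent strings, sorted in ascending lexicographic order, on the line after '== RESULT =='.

Regress:
  G ∩ del = {}  (empty — regression defined)
  G \ add = {at(lab), open(d_office_dock)} \ {at(lab)} = {open(d_office_dock)}
  ∪ pre   = {open(d_office_dock)} ∪ {at(office), open(d_office_lab)}
          = {at(office), open(d_office_dock), open(d_office_lab)}

== RESULT ==
["at(office)", "open(d_office_dock)", "open(d_office_lab)"]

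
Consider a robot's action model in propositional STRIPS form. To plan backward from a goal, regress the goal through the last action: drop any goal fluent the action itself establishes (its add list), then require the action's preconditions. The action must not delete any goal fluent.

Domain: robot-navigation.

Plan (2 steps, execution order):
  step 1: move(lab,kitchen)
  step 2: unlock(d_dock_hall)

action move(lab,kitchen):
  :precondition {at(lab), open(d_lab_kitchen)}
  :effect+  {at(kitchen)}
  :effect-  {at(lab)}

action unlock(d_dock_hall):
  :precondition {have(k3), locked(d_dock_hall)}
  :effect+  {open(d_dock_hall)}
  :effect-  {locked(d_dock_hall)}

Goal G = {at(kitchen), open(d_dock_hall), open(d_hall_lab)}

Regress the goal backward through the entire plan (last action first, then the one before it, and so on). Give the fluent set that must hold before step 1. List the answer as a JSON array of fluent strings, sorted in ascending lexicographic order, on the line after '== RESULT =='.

Work backward from the goal:
  through step 2 (unlock(d_dock_hall)): drop {open(d_dock_hall)}, keep {at(kitchen), open(d_hall_lab)}, require {have(k3), locked(d_dock_hall)}
    → {at(kitchen), have(k3), locked(d_dock_hall), open(d_hall_lab)}
  through step 1 (move(lab,kitchen)): drop {at(kitchen)}, keep {have(k3), locked(d_dock_hall), open(d_hall_lab)}, require {at(lab), open(d_lab_kitchen)}
    → {at(lab), have(k3), locked(d_dock_hall), open(d_hall_lab), open(d_lab_kitchen)}

== RESULT ==
["at(lab)", "have(k3)", "locked(d_dock_hall)", "open(d_hall_lab)", "open(d_lab_kitchen)"]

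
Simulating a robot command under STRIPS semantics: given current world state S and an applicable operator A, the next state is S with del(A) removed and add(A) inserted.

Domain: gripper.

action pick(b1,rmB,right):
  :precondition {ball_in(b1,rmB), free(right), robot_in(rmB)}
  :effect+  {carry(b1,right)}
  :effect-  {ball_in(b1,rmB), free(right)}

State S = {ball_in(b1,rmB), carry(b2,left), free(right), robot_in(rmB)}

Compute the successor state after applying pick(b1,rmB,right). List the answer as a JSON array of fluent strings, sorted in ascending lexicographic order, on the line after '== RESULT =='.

Progress:
  pre ⊆ S: {ball_in(b1,rmB), free(right), robot_in(rmB)} ⊆ S  — applicable
  S \ del = {carry(b2,left), robot_in(rmB)}
  ∪ add   = {carry(b1,right), carry(b2,left), robot_in(rmB)}

== RESULT ==
["carry(b1,right)", "carry(b2,left)", "robot_in(rmB)"]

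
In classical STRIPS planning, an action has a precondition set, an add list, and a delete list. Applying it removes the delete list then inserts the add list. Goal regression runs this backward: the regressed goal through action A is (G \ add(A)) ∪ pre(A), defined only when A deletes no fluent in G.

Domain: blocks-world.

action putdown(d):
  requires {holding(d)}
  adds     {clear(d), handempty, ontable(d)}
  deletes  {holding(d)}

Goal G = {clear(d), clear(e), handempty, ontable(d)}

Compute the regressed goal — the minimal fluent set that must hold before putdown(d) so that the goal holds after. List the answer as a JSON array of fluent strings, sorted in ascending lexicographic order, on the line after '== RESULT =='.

Regress:
  G ∩ del = {}  (empty — regression defined)
  G \ add = {clear(d), clear(e), handempty, ontable(d)} \ {clear(d), handempty, ontable(d)} = {clear(e)}
  ∪ pre   = {clear(e)} ∪ {holding(d)}
          = {clear(e), holding(d)}

== RESULT ==
["clear(e)", "holding(d)"]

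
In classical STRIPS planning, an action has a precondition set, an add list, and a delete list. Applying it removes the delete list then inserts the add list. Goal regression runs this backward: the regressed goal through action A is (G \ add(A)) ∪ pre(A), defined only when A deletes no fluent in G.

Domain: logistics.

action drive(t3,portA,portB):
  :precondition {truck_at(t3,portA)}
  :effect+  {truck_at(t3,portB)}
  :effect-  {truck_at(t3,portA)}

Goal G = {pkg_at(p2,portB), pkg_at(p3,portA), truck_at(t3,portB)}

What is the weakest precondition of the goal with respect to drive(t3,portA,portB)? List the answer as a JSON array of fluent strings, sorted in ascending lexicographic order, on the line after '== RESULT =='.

Regress:
  G ∩ del = {}  (empty — regression defined)
  G \ add = {pkg_at(p2,portB), pkg_at(p3,portA), truck_at(t3,portB)} \ {truck_at(t3,portB)} = {pkg_at(p2,portB), pkg_at(p3,portA)}
  ∪ pre   = {pkg_at(p2,portB), pkg_at(p3,portA)} ∪ {truck_at(t3,portA)}
          = {pkg_at(p2,portB), pkg_at(p3,portA), truck_at(t3,portA)}

== RESULT ==
["pkg_at(p2,portB)", "pkg_at(p3,portA)", "truck_at(t3,portA)"]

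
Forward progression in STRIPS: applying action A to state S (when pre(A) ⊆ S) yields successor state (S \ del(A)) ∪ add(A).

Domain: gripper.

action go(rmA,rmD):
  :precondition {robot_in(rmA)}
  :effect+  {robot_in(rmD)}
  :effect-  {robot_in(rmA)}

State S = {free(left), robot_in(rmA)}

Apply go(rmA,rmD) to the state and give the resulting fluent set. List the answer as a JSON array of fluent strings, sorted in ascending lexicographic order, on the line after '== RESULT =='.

Progress:
  pre ⊆ S: {robot_in(rmA)} ⊆ S  — applicable
  S \ del = {free(left)}
  ∪ add   = {free(left), robot_in(rmD)}

== RESULT ==
["free(left)", "robot_in(rmD)"]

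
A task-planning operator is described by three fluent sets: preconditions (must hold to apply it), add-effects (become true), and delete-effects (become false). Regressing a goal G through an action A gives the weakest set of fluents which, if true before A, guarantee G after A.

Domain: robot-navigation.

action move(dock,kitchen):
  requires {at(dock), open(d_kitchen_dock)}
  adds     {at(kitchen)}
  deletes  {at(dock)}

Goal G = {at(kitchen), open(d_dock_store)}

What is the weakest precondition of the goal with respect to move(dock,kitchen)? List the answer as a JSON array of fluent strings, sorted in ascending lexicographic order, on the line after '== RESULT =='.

Regress:
  G ∩ del = {}  (empty — regression defined)
  G \ add = {at(kitchen), open(d_dock_store)} \ {at(kitchen)} = {open(d_dock_store)}
  ∪ pre   = {open(d_dock_store)} ∪ {at(dock), open(d_kitchen_dock)}
          = {at(dock), open(d_dock_store), open(d_kitchen_dock)}

== RESULT ==
["at(dock)", "open(d_dock_store)", "open(d_kitchen_dock)"]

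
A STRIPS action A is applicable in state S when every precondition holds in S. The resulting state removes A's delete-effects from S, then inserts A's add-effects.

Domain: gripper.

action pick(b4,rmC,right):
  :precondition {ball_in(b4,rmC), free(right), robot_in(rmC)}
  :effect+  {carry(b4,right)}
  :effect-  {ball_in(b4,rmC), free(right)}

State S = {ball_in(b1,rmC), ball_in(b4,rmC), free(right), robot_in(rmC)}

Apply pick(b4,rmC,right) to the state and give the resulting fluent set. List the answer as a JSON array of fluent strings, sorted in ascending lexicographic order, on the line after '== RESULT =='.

Progress:
  pre ⊆ S: {ball_in(b4,rmC), free(right), robot_in(rmC)} ⊆ S  — applicable
  S \ del = {ball_in(b1,rmC), robot_in(rmC)}
  ∪ add   = {ball_in(b1,rmC), carry(b4,right), robot_in(rmC)}

== RESULT ==
["ball_in(b1,rmC)", "carry(b4,right)", "robot_in(rmC)"]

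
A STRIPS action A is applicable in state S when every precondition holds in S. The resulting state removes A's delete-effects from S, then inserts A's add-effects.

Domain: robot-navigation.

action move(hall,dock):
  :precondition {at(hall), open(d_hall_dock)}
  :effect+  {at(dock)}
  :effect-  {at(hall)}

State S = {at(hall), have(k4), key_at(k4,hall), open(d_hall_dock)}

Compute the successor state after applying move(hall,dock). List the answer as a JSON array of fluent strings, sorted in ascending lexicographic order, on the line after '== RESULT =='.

Compute (S \ del) ∪ add:
  pre ⊆ S: {at(hall), open(d_hall_dock)} ⊆ S  — applicable
  S \ del = {have(k4), key_at(k4,hall), open(d_hall_dock)}
  ∪ add   = {at(dock), have(k4), key_at(k4,hall), open(d_hall_dock)}

== RESULT ==
["at(dock)", "have(k4)", "key_at(k4,hall)", "open(d_hall_dock)"]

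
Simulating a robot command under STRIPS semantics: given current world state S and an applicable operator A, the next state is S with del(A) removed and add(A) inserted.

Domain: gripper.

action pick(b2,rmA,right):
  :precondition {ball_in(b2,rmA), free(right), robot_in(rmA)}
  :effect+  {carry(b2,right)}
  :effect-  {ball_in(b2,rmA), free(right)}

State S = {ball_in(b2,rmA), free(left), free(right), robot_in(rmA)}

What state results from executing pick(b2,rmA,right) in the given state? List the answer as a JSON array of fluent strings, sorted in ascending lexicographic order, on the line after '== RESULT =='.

Progress:
  pre ⊆ S: {ball_in(b2,rmA), free(right), robot_in(rmA)} ⊆ S  — applicable
  S \ del = {free(left), robot_in(rmA)}
  ∪ add   = {carry(b2,right), free(left), robot_in(rmA)}

== RESULT ==
["carry(b2,right)", "free(left)", "robot_in(rmA)"]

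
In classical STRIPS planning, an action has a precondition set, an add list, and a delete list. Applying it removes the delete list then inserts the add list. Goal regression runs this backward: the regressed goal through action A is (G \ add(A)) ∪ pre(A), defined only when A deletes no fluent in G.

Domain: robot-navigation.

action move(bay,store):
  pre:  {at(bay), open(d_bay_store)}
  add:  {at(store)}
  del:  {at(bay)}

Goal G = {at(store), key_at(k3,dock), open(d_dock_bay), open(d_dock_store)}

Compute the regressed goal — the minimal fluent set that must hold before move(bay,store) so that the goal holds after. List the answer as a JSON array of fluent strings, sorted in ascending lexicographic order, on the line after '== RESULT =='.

Compute (G \ add) ∪ pre:
  G ∩ del = {}  (empty — regression defined)
  G \ add = {at(store), key_at(k3,dock), open(d_dock_bay), open(d_dock_store)} \ {at(store)} = {key_at(k3,dock), open(d_dock_bay), open(d_dock_store)}
  ∪ pre   = {key_at(k3,dock), open(d_dock_bay), open(d_dock_store)} ∪ {at(bay), open(d_bay_store)}
          = {at(bay), key_at(k3,dock), open(d_bay_store), open(d_dock_bay), open(d_dock_store)}

== RESULT ==
["at(bay)", "key_at(k3,dock)", "open(d_bay_store)", "open(d_dock_bay)", "open(d_dock_store)"]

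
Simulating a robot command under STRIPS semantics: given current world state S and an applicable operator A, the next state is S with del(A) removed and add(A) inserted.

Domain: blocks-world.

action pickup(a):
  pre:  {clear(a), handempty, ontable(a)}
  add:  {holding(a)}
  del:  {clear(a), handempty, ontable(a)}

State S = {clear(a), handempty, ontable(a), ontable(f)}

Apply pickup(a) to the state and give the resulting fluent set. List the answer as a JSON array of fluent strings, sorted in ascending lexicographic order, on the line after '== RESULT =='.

Progress:
  pre ⊆ S: {clear(a), handempty, ontable(a)} ⊆ S  — applicable
  S \ del = {ontable(f)}
  ∪ add   = {holding(a), ontable(f)}

== RESULT ==
["holding(a)", "ontable(f)"]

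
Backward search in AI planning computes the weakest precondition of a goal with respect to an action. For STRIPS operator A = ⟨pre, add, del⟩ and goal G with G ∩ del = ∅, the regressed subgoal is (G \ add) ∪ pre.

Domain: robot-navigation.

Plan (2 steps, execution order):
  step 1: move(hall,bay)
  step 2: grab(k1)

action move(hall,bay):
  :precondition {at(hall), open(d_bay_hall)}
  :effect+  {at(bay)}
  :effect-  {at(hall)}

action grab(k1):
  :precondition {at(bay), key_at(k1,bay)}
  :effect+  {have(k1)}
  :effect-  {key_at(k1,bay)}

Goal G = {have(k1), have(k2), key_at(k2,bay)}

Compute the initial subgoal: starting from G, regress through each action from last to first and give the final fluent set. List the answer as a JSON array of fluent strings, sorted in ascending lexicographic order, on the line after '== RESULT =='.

Work backward from the goal:
  through step 2 (grab(k1)): drop {have(k1)}, keep {have(k2), key_at(k2,bay)}, require {at(bay), key_at(k1,bay)}
    → {at(bay), have(k2), key_at(k1,bay), key_at(k2,bay)}
  through step 1 (move(hall,bay)): drop {at(bay)}, keep {have(k2), key_at(k1,bay), key_at(k2,bay)}, require {at(hall), open(d_bay_hall)}
    → {at(hall), have(k2), key_at(k1,bay), key_at(k2,bay), open(d_bay_hall)}

== RESULT ==
["at(hall)", "have(k2)", "key_at(k1,bay)", "key_at(k2,bay)", "open(d_bay_hall)"]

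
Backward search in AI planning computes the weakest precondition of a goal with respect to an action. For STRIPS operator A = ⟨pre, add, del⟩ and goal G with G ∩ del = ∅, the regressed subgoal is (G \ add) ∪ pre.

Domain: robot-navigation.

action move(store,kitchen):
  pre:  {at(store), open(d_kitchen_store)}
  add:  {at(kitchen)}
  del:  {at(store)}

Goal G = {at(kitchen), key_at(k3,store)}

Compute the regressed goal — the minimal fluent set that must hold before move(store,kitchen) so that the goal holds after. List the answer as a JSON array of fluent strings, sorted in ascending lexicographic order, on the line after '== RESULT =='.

Regress:
  G ∩ del = {}  (empty — regression defined)
  G \ add = {at(kitchen), key_at(k3,store)} \ {at(kitchen)} = {key_at(k3,store)}
  ∪ pre   = {key_at(k3,store)} ∪ {at(store), open(d_kitchen_store)}
          = {at(store), key_at(k3,store), open(d_kitchen_store)}

== RESULT ==
["at(store)", "key_at(k3,store)", "open(d_kitchen_store)"]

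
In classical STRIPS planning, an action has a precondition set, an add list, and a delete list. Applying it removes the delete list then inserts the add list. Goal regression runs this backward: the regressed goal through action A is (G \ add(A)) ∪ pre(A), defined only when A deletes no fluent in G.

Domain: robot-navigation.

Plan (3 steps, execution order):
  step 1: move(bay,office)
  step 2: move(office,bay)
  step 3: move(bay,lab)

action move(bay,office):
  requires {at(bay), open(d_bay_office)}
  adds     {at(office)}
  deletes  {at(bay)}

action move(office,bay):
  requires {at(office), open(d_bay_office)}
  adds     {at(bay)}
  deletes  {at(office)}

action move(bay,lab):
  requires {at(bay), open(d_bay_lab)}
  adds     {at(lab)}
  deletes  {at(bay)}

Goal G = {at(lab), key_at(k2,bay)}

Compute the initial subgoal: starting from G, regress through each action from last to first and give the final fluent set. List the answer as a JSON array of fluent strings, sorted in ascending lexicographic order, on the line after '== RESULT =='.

Regress step by step:
  through step 3 (move(bay,lab)): drop {at(lab)}, keep {key_at(k2,bay)}, require {at(bay), open(d_bay_lab)}
    → {at(bay), key_at(k2,bay), open(d_bay_lab)}
  through step 2 (move(office,bay)): drop {at(bay)}, keep {key_at(k2,bay), open(d_bay_lab)}, require {at(office), open(d_bay_office)}
    → {at(office), key_at(k2,bay), open(d_bay_lab), open(d_bay_office)}
  through step 1 (move(bay,office)): drop {at(office)}, keep {key_at(k2,bay), open(d_bay_lab), open(d_bay_office)}, require {at(bay), open(d_bay_office)}
    → {at(bay), key_at(k2,bay), open(d_bay_lab), open(d_bay_office)}

== RESULT ==
["at(bay)", "key_at(k2,bay)", "open(d_bay_lab)", "open(d_bay_office)"]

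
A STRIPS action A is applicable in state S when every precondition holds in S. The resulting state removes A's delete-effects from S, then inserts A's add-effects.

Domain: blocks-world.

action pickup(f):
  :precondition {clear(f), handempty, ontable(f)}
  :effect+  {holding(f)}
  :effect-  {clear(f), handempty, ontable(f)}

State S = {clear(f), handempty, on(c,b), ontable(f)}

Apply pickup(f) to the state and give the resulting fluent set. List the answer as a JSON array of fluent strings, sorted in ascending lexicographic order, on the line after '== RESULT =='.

Progress:
  pre ⊆ S: {clear(f), handempty, ontable(f)} ⊆ S  — applicable
  S \ del = {on(c,b)}
  ∪ add   = {holding(f), on(c,b)}

== RESULT ==
["holding(f)", "on(c,b)"]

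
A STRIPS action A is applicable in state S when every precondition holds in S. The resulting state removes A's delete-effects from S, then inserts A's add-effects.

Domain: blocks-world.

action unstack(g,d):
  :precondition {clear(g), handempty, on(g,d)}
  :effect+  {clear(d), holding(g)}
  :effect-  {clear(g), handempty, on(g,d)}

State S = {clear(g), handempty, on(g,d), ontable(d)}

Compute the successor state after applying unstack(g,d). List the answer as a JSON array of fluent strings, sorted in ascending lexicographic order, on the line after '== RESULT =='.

Progress:
  pre ⊆ S: {clear(g), handempty, on(g,d)} ⊆ S  — applicable
  S \ del = {ontable(d)}
  ∪ add   = {clear(d), holding(g), ontable(d)}

== RESULT ==
["clear(d)", "holding(g)", "ontable(d)"]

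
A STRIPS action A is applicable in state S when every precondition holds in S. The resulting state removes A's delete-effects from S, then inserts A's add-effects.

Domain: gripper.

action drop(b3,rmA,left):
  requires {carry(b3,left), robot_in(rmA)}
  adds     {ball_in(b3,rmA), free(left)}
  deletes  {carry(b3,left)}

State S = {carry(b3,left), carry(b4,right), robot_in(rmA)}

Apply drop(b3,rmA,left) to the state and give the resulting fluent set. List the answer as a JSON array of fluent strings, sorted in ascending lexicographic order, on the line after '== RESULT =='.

Compute (S \ del) ∪ add:
  pre ⊆ S: {carry(b3,left), robot_in(rmA)} ⊆ S  — applicable
  S \ del = {carry(b4,right), robot_in(rmA)}
  ∪ add   = {ball_in(b3,rmA), carry(b4,right), free(left), robot_in(rmA)}

== RESULT ==
["ball_in(b3,rmA)", "carry(b4,right)", "free(left)", "robot_in(rmA)"]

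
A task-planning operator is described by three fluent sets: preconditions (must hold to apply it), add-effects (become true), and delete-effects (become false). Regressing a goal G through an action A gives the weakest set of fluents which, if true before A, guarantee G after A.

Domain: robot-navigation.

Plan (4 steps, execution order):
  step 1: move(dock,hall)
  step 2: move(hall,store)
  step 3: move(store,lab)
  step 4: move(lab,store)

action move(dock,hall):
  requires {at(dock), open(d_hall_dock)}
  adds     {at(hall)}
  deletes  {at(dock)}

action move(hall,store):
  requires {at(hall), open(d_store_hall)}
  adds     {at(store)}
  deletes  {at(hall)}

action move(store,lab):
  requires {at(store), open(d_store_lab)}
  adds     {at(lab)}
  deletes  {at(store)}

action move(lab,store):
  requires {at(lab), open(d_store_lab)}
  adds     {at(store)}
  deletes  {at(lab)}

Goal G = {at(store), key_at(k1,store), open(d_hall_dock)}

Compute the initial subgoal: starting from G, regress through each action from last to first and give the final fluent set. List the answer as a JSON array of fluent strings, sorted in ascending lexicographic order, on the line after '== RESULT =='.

Work backward from the goal:
  through step 4 (move(lab,store)): drop {at(store)}, keep {key_at(k1,store), open(d_hall_dock)}, require {at(lab), open(d_store_lab)}
    → {at(lab), key_at(k1,store), open(d_hall_dock), open(d_store_lab)}
  through step 3 (move(store,lab)): drop {at(lab)}, keep {key_at(k1,store), open(d_hall_dock), open(d_store_lab)}, require {at(store), open(d_store_lab)}
    → {at(store), key_at(k1,store), open(d_hall_dock), open(d_store_lab)}
  through step 2 (move(hall,store)): drop {at(store)}, keep {key_at(k1,store), open(d_hall_dock), open(d_store_lab)}, require {at(hall), open(d_store_hall)}
    → {at(hall), key_at(k1,store), open(d_hall_dock), open(d_store_hall), open(d_store_lab)}
  through step 1 (move(dock,hall)): drop {at(hall)}, keep {key_at(k1,store), open(d_hall_dock), open(d_store_hall), open(d_store_lab)}, require {at(dock), open(d_hall_dock)}
    → {at(dock), key_at(k1,store), open(d_hall_dock), open(d_store_hall), open(d_store_lab)}

== RESULT ==
["at(dock)", "key_at(k1,store)", "open(d_hall_dock)", "open(d_store_hall)", "open(d_store_lab)"]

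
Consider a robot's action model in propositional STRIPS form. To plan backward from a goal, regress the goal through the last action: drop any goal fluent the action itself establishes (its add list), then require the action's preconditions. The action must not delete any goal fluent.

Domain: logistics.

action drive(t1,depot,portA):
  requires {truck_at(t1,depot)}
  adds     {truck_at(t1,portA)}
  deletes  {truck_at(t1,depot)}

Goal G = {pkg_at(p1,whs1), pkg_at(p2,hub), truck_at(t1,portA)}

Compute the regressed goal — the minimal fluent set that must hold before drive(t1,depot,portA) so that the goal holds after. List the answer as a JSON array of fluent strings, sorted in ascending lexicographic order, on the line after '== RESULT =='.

Regress:
  G ∩ del = {}  (empty — regression defined)
  G \ add = {pkg_at(p1,whs1), pkg_at(p2,hub), truck_at(t1,portA)} \ {truck_at(t1,portA)} = {pkg_at(p1,whs1), pkg_at(p2,hub)}
  ∪ pre   = {pkg_at(p1,whs1), pkg_at(p2,hub)} ∪ {truck_at(t1,depot)}
          = {pkg_at(p1,whs1), pkg_at(p2,hub), truck_at(t1,depot)}

== RESULT ==
["pkg_at(p1,whs1)", "pkg_at(p2,hub)", "truck_at(t1,depot)"]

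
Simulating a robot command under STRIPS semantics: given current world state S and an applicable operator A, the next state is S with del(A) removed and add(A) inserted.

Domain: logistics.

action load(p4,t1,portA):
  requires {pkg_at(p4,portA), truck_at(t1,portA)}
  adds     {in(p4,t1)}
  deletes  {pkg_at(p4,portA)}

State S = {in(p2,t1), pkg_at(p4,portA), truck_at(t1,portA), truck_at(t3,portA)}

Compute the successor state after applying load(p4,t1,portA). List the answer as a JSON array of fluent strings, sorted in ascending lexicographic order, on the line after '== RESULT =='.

Compute (S \ del) ∪ add:
  pre ⊆ S: {pkg_at(p4,portA), truck_at(t1,portA)} ⊆ S  — applicable
  S \ del = {in(p2,t1), truck_at(t1,portA), truck_at(t3,portA)}
  ∪ add   = {in(p2,t1), in(p4,t1), truck_at(t1,portA), truck_at(t3,portA)}

== RESULT ==
["in(p2,t1)", "in(p4,t1)", "truck_at(t1,portA)", "truck_at(t3,portA)"]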